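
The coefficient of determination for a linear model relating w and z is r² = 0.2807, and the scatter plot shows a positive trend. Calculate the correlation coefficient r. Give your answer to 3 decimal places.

0.530

|r| = √0.2807 = 0.530
The association is positive, so r = 0.530.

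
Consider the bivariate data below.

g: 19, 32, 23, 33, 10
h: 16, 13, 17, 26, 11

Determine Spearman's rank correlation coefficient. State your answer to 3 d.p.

Rank g: 2, 4, 3, 5, 1
Rank h: 3, 2, 4, 5, 1
d = rank(g) − rank(h): -1, 2, -1, 0, 0; Σd² = 6
ρ = 1 − 6Σd² / [n(n²−1)] = 1 − 6×6 / (5×24) = 1 − 36/120 ≈ 0.700

0.700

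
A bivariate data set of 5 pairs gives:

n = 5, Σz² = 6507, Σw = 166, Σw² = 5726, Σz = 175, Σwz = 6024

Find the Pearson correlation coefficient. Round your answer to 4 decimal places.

0.7471

r = (nΣwz − ΣwΣz) / √[(nΣw² − (Σw)²)(nΣz² − (Σz)²)]
Numerator: 5×6024 − 166×175 = 1070
Denominator: √[(28630 − 27556)(32535 − 30625)] = √[1074 × 1910] = 1432.2500
r = 1070 / 1432.2500 ≈ 0.7471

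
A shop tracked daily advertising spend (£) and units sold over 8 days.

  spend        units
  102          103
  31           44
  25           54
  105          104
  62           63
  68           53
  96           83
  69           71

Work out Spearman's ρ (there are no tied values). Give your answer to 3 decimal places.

Rank spend: 7, 2, 1, 8, 3, 4, 6, 5
Rank units: 7, 1, 3, 8, 4, 2, 6, 5
d = rank(spend) − rank(units): 0, 1, -2, 0, -1, 2, 0, 0; Σd² = 10
ρ = 1 − 6Σd² / [n(n²−1)] = 1 − 6×10 / (8×63) = 1 − 60/504 ≈ 0.881

0.881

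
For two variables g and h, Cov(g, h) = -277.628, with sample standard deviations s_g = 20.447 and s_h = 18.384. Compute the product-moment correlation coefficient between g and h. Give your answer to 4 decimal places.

r = Cov(g,h) / (s_g · s_h) = -277.628 / (20.447 × 18.384)
  = -277.628 / 375.8976 ≈ -0.7386

-0.7386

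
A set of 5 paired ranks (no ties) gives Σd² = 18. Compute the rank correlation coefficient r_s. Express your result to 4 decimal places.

ρ = 1 − 6Σd² / [n(n²−1)] = 1 − 6×18 / (5×24)
  = 1 − 108/120 = 1 − 0.90000 ≈ 0.1000

0.1000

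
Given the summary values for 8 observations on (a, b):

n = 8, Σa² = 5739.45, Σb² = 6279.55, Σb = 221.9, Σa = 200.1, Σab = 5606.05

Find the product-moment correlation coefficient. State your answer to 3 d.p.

0.184

r = (nΣab − ΣaΣb) / √[(nΣa² − (Σa)²)(nΣb² − (Σb)²)]
Numerator: 8×5606.05 − 200.1×221.9 = 446.21
Denominator: √[(45915.6 − 40040.01)(50236.4 − 49239.61)] = √[5875.59 × 996.79] = 2420.0680
r = 446.21 / 2420.0680 ≈ 0.184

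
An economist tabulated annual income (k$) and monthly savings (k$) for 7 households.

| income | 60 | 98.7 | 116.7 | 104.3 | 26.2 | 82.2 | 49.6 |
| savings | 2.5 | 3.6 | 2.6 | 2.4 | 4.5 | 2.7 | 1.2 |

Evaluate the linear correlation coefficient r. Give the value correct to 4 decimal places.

n = 7, Σx = 537.7, Σy = 19.5, Σx² = 47742.51, Σy² = 60.71, Σxy = 1458.42
nΣxy − ΣxΣy = 10208.94 − 10485.15 = -276.21
nΣx² − (Σx)² = 334197.57 − 289121.29 = 45076.28; nΣy² − (Σy)² = 424.97 − 380.25 = 44.72
r = -276.21 / √(45076.28 × 44.72) = -276.21 / 1419.7927 ≈ -0.1945

-0.1945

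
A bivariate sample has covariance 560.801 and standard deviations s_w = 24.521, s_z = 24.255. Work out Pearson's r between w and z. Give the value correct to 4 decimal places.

0.9429

r = Cov(w,z) / (s_w · s_z) = 560.801 / (24.521 × 24.255)
  = 560.801 / 594.7569 ≈ 0.9429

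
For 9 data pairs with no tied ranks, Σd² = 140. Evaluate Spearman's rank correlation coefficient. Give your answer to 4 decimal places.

-0.1667

ρ = 1 − 6Σd² / [n(n²−1)] = 1 − 6×140 / (9×80)
  = 1 − 840/720 = 1 − 1.16667 ≈ -0.1667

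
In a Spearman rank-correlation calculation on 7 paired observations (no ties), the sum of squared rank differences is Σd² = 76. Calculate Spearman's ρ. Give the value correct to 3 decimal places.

-0.357

ρ = 1 − 6Σd² / [n(n²−1)] = 1 − 6×76 / (7×48)
  = 1 − 456/336 = 1 − 1.3571 ≈ -0.357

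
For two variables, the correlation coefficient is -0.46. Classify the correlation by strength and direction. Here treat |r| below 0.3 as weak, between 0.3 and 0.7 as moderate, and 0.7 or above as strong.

r = -0.46 < 0 so the relationship is negative.
|r| = 0.46, which falls in the moderate range.

moderate negative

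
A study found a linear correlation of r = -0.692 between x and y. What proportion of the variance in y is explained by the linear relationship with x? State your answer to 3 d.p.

r² = (-0.692)² = 0.479

0.479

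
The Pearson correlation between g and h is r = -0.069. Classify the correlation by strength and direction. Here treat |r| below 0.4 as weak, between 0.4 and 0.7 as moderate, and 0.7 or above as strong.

weak negative

r = -0.069 < 0 so the relationship is negative.
|r| = 0.069, which falls in the weak range.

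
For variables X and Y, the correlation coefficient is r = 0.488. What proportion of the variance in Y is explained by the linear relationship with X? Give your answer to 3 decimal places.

0.238

r² = (0.488)² = 0.238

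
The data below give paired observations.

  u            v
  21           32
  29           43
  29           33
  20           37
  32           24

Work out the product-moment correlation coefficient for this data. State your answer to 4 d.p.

-0.2929

n = 5, Σu = 131, Σv = 169, Σu² = 3547, Σv² = 5907, Σuv = 4384
nΣuv − ΣuΣv = 21920 − 22139 = -219
nΣu² − (Σu)² = 17735 − 17161 = 574; nΣv² − (Σv)² = 29535 − 28561 = 974
r = -219 / √(574 × 974) = -219 / 747.7138 ≈ -0.2929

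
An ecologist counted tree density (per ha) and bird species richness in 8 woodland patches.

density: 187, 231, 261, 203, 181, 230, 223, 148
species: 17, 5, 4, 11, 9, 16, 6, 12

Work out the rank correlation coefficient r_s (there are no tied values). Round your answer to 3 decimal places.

-0.595

Rank density: 3, 7, 8, 4, 2, 6, 5, 1
Rank species: 8, 2, 1, 5, 4, 7, 3, 6
d = rank(density) − rank(species): -5, 5, 7, -1, -2, -1, 2, -5; Σd² = 134
ρ = 1 − 6Σd² / [n(n²−1)] = 1 − 6×134 / (8×63) = 1 − 804/504 ≈ -0.595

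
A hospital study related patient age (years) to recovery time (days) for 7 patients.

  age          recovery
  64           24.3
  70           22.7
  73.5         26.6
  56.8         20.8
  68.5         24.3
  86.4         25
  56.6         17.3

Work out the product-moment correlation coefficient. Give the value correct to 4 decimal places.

n = 7, Σx = 475.8, Σy = 161, Σx² = 32985.26, Σy² = 3760.76, Σxy = 11084.47
nΣxy − ΣxΣy = 77591.29 − 76603.8 = 987.49
nΣx² − (Σx)² = 230896.82 − 226385.64 = 4511.18; nΣy² − (Σy)² = 26325.32 − 25921 = 404.32
r = 987.49 / √(4511.18 × 404.32) = 987.49 / 1350.5407 ≈ 0.7312

0.7312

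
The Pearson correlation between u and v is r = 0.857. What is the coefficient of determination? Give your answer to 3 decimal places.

r² = (0.857)² = 0.734

0.734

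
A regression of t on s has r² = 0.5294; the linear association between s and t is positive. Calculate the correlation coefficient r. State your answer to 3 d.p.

|r| = √0.5294 = 0.728
The association is positive, so r = 0.728.

0.728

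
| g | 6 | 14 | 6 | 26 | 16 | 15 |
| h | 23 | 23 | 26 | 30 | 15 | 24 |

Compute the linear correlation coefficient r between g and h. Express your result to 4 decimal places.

n = 6, Σg = 83, Σh = 141, Σg² = 1425, Σh² = 3435, Σgh = 1996
nΣgh − ΣgΣh = 11976 − 11703 = 273
nΣg² − (Σg)² = 8550 − 6889 = 1661; nΣh² − (Σh)² = 20610 − 19881 = 729
r = 273 / √(1661 × 729) = 273 / 1100.3949 ≈ 0.2481

0.2481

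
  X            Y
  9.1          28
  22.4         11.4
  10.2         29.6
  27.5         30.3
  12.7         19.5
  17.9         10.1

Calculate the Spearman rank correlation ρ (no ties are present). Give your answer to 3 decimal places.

-0.029

Rank X: 1, 5, 2, 6, 3, 4
Rank Y: 4, 2, 5, 6, 3, 1
d = rank(X) − rank(Y): -3, 3, -3, 0, 0, 3; Σd² = 36
ρ = 1 − 6Σd² / [n(n²−1)] = 1 − 6×36 / (6×35) = 1 − 216/210 ≈ -0.029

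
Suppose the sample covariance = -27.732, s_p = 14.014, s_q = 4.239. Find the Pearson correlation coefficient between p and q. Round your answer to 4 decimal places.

r = Cov(p,q) / (s_p · s_q) = -27.732 / (14.014 × 4.239)
  = -27.732 / 59.4053 ≈ -0.4668

-0.4668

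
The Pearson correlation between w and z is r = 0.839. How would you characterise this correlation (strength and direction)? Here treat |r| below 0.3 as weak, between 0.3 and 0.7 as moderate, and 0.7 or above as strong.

r = 0.839 > 0 so the relationship is positive.
|r| = 0.839, which falls in the strong range.

strong positive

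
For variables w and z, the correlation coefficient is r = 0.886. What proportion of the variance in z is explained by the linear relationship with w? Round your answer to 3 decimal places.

r² = (0.886)² = 0.785

0.785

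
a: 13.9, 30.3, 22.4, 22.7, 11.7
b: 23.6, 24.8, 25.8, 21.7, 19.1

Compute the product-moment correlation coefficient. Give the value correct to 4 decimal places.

0.6319

n = 5, Σa = 101, Σb = 115, Σa² = 2265.24, Σb² = 2673.34, Σab = 2373.46
nΣab − ΣaΣb = 11867.3 − 11615 = 252.3
nΣa² − (Σa)² = 11326.2 − 10201 = 1125.2; nΣb² − (Σb)² = 13366.7 − 13225 = 141.7
r = 252.3 / √(1125.2 × 141.7) = 252.3 / 399.3004 ≈ 0.6319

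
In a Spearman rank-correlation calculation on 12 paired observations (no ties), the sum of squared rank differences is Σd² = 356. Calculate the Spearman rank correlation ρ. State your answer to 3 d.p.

-0.245

ρ = 1 − 6Σd² / [n(n²−1)] = 1 − 6×356 / (12×143)
  = 1 − 2136/1716 = 1 − 1.2448 ≈ -0.245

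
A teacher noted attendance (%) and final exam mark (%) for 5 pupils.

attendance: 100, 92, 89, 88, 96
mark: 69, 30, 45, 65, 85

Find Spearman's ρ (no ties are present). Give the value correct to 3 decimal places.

0.500

Rank attendance: 5, 3, 2, 1, 4
Rank mark: 4, 1, 2, 3, 5
d = rank(attendance) − rank(mark): 1, 2, 0, -2, -1; Σd² = 10
ρ = 1 − 6Σd² / [n(n²−1)] = 1 − 6×10 / (5×24) = 1 − 60/120 ≈ 0.500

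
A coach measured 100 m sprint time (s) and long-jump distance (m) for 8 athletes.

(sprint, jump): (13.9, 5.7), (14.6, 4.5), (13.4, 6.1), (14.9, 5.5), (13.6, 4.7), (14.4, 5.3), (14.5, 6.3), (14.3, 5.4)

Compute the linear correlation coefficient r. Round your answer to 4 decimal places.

-0.1199

n = 8, Σx = 113.6, Σy = 43.5, Σx² = 1615, Σy² = 239.23, Σxy = 617.43
nΣxy − ΣxΣy = 4939.44 − 4941.6 = -2.16
nΣx² − (Σx)² = 12920 − 12904.96 = 15.04; nΣy² − (Σy)² = 1913.84 − 1892.25 = 21.59
r = -2.16 / √(15.04 × 21.59) = -2.16 / 18.0198 ≈ -0.1199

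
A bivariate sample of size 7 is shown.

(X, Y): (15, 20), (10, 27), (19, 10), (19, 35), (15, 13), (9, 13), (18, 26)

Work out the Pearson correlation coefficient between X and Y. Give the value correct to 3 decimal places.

0.198

n = 7, ΣX = 105, ΣY = 144, ΣX² = 1677, ΣY² = 3468, ΣXY = 2205
nΣXY − ΣXΣY = 15435 − 15120 = 315
nΣX² − (ΣX)² = 11739 − 11025 = 714; nΣY² − (ΣY)² = 24276 − 20736 = 3540
r = 315 / √(714 × 3540) = 315 / 1589.8302 ≈ 0.198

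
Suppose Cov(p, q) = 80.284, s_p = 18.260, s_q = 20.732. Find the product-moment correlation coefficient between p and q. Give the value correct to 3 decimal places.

0.212

r = Cov(p,q) / (s_p · s_q) = 80.284 / (18.260 × 20.732)
  = 80.284 / 378.5663 ≈ 0.212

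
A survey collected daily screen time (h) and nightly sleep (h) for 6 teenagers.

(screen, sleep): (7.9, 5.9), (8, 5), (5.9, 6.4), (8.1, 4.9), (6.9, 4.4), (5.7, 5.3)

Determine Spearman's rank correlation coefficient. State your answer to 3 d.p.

Rank screen: 4, 5, 2, 6, 3, 1
Rank sleep: 5, 3, 6, 2, 1, 4
d = rank(screen) − rank(sleep): -1, 2, -4, 4, 2, -3; Σd² = 50
ρ = 1 − 6Σd² / [n(n²−1)] = 1 − 6×50 / (6×35) = 1 − 300/210 ≈ -0.429

-0.429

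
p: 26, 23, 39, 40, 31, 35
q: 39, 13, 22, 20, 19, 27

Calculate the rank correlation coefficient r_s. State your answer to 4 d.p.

0.2000

Rank p: 2, 1, 5, 6, 3, 4
Rank q: 6, 1, 4, 3, 2, 5
d = rank(p) − rank(q): -4, 0, 1, 3, 1, -1; Σd² = 28
ρ = 1 − 6Σd² / [n(n²−1)] = 1 − 6×28 / (6×35) = 1 − 168/210 ≈ 0.2000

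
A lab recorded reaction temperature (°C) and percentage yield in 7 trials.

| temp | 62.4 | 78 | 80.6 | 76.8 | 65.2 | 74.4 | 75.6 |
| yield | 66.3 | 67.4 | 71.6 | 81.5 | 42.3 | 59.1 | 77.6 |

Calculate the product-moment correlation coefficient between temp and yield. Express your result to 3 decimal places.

n = 7, Σx = 513, Σy = 465.8, Σx² = 37874.12, Σy² = 32011.12, Σxy = 34446.04
nΣxy − ΣxΣy = 241122.28 − 238955.4 = 2166.88
nΣx² − (Σx)² = 265118.84 − 263169 = 1949.84; nΣy² − (Σy)² = 224077.84 − 216969.64 = 7108.2
r = 2166.88 / √(1949.84 × 7108.2) = 2166.88 / 3722.8823 ≈ 0.582

0.582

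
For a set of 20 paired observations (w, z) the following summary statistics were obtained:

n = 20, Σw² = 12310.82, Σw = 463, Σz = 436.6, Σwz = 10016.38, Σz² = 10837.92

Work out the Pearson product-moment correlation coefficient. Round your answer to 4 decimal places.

r = (nΣwz − ΣwΣz) / √[(nΣw² − (Σw)²)(nΣz² − (Σz)²)]
Numerator: 20×10016.38 − 463×436.6 = -1818.2
Denominator: √[(246216.4 − 214369)(216758.4 − 190619.56)] = √[31847.4 × 26138.84] = 28852.2806
r = -1818.2 / 28852.2806 ≈ -0.0630

-0.0630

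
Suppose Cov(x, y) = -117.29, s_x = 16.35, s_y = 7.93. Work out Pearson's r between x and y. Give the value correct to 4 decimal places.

-0.9046

r = Cov(x,y) / (s_x · s_y) = -117.29 / (16.35 × 7.93)
  = -117.29 / 129.6555 ≈ -0.9046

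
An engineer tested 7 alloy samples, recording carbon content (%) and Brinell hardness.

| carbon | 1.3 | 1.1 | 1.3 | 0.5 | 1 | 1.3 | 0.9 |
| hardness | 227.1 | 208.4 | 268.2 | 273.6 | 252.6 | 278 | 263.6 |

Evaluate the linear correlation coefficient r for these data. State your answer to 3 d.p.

n = 7, Σx = 7.4, Σy = 1771.5, Σx² = 8.34, Σy² = 452368.89, Σxy = 1861.17
nΣxy − ΣxΣy = 13028.19 − 13109.1 = -80.91
nΣx² − (Σx)² = 58.38 − 54.76 = 3.62; nΣy² − (Σy)² = 3166582.23 − 3138212.25 = 28369.98
r = -80.91 / √(3.62 × 28369.98) = -80.91 / 320.4674 ≈ -0.252

-0.252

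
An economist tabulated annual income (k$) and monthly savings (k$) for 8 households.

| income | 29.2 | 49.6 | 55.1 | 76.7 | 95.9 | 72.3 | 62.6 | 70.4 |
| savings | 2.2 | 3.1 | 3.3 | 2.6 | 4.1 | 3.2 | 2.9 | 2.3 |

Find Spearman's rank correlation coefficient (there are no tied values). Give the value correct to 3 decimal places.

Rank income: 1, 2, 3, 7, 8, 6, 4, 5
Rank savings: 1, 5, 7, 3, 8, 6, 4, 2
d = rank(income) − rank(savings): 0, -3, -4, 4, 0, 0, 0, 3; Σd² = 50
ρ = 1 − 6Σd² / [n(n²−1)] = 1 − 6×50 / (8×63) = 1 − 300/504 ≈ 0.405

0.405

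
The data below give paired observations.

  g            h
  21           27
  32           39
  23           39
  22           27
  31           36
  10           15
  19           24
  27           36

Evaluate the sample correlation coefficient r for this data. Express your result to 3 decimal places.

n = 8, Σg = 185, Σh = 243, Σg² = 4629, Σh² = 7893, Σgh = 6000
nΣgh − ΣgΣh = 48000 − 44955 = 3045
nΣg² − (Σg)² = 37032 − 34225 = 2807; nΣh² − (Σh)² = 63144 − 59049 = 4095
r = 3045 / √(2807 × 4095) = 3045 / 3390.3783 ≈ 0.898

0.898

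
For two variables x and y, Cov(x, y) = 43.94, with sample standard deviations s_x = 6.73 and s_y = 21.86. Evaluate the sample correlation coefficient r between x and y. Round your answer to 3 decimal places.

r = Cov(x,y) / (s_x · s_y) = 43.94 / (6.73 × 21.86)
  = 43.94 / 147.1178 ≈ 0.299

0.299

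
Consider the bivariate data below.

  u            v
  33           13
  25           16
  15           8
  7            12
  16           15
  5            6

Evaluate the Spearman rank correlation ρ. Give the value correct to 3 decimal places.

Rank u: 6, 5, 3, 2, 4, 1
Rank v: 4, 6, 2, 3, 5, 1
d = rank(u) − rank(v): 2, -1, 1, -1, -1, 0; Σd² = 8
ρ = 1 − 6Σd² / [n(n²−1)] = 1 − 6×8 / (6×35) = 1 − 48/210 ≈ 0.771

0.771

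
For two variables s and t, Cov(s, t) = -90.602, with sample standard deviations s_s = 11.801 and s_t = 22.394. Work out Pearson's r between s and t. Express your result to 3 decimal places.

-0.343

r = Cov(s,t) / (s_s · s_t) = -90.602 / (11.801 × 22.394)
  = -90.602 / 264.2716 ≈ -0.343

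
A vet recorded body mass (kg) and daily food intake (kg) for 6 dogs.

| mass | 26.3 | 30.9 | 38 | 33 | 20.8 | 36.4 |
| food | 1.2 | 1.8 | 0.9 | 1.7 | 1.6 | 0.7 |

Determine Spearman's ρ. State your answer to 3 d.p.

-0.486

Rank mass: 2, 3, 6, 4, 1, 5
Rank food: 3, 6, 2, 5, 4, 1
d = rank(mass) − rank(food): -1, -3, 4, -1, -3, 4; Σd² = 52
ρ = 1 − 6Σd² / [n(n²−1)] = 1 − 6×52 / (6×35) = 1 − 312/210 ≈ -0.486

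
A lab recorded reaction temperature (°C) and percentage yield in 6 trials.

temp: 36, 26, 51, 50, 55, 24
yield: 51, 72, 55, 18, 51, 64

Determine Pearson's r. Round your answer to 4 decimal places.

-0.6317

n = 6, Σx = 242, Σy = 311, Σx² = 10674, Σy² = 17831, Σxy = 11754
nΣxy − ΣxΣy = 70524 − 75262 = -4738
nΣx² − (Σx)² = 64044 − 58564 = 5480; nΣy² − (Σy)² = 106986 − 96721 = 10265
r = -4738 / √(5480 × 10265) = -4738 / 7500.1467 ≈ -0.6317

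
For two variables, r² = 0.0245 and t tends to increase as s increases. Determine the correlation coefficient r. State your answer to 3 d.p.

0.157

|r| = √0.0245 = 0.157
The association is positive, so r = 0.157.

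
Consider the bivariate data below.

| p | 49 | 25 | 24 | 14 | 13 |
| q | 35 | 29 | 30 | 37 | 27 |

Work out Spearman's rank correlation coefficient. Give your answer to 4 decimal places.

0.3000

Rank p: 5, 4, 3, 2, 1
Rank q: 4, 2, 3, 5, 1
d = rank(p) − rank(q): 1, 2, 0, -3, 0; Σd² = 14
ρ = 1 − 6Σd² / [n(n²−1)] = 1 − 6×14 / (5×24) = 1 − 84/120 ≈ 0.3000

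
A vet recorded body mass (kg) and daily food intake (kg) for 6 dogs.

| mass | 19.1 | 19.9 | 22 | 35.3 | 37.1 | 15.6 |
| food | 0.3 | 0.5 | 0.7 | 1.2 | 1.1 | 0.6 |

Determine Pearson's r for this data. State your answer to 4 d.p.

n = 6, Σx = 149, Σy = 4.4, Σx² = 4110.68, Σy² = 3.84, Σxy = 123.61
nΣxy − ΣxΣy = 741.66 − 655.6 = 86.06
nΣx² − (Σx)² = 24664.08 − 22201 = 2463.08; nΣy² − (Σy)² = 23.04 − 19.36 = 3.68
r = 86.06 / √(2463.08 × 3.68) = 86.06 / 95.2057 ≈ 0.9039

0.9039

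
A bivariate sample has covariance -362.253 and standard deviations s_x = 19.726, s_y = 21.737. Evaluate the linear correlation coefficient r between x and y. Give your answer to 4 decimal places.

r = Cov(x,y) / (s_x · s_y) = -362.253 / (19.726 × 21.737)
  = -362.253 / 428.7841 ≈ -0.8448

-0.8448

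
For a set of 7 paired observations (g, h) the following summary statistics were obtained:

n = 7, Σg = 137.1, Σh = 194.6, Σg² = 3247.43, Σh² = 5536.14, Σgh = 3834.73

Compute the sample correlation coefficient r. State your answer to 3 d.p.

0.088

r = (nΣgh − ΣgΣh) / √[(nΣg² − (Σg)²)(nΣh² − (Σh)²)]
Numerator: 7×3834.73 − 137.1×194.6 = 163.45
Denominator: √[(22732.01 − 18796.41)(38752.98 − 37869.16)] = √[3935.6 × 883.82] = 1865.0367
r = 163.45 / 1865.0367 ≈ 0.088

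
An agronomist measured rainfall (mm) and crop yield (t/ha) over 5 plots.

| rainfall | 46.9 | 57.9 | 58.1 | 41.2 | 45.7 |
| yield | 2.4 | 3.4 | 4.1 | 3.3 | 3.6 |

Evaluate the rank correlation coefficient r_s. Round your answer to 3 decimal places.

Rank rainfall: 3, 4, 5, 1, 2
Rank yield: 1, 3, 5, 2, 4
d = rank(rainfall) − rank(yield): 2, 1, 0, -1, -2; Σd² = 10
ρ = 1 − 6Σd² / [n(n²−1)] = 1 − 6×10 / (5×24) = 1 − 60/120 ≈ 0.500

0.500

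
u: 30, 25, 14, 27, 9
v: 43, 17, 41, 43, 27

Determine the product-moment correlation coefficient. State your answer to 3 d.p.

n = 5, Σu = 105, Σv = 171, Σu² = 2531, Σv² = 6397, Σuv = 3693
nΣuv − ΣuΣv = 18465 − 17955 = 510
nΣu² − (Σu)² = 12655 − 11025 = 1630; nΣv² − (Σv)² = 31985 − 29241 = 2744
r = 510 / √(1630 × 2744) = 510 / 2114.8806 ≈ 0.241

0.241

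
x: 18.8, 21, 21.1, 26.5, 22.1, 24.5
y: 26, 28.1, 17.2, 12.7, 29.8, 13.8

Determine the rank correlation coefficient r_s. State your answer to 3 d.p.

-0.600

Rank x: 1, 2, 3, 6, 4, 5
Rank y: 4, 5, 3, 1, 6, 2
d = rank(x) − rank(y): -3, -3, 0, 5, -2, 3; Σd² = 56
ρ = 1 − 6Σd² / [n(n²−1)] = 1 − 6×56 / (6×35) = 1 − 336/210 ≈ -0.600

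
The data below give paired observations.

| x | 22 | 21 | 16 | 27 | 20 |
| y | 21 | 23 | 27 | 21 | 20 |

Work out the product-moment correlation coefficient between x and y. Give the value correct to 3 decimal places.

n = 5, Σx = 106, Σy = 112, Σx² = 2310, Σy² = 2540, Σxy = 2344
nΣxy − ΣxΣy = 11720 − 11872 = -152
nΣx² − (Σx)² = 11550 − 11236 = 314; nΣy² − (Σy)² = 12700 − 12544 = 156
r = -152 / √(314 × 156) = -152 / 221.3233 ≈ -0.687

-0.687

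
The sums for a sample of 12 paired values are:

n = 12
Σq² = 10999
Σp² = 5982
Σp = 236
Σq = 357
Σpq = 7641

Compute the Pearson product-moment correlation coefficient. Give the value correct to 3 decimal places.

0.871

r = (nΣpq − ΣpΣq) / √[(nΣp² − (Σp)²)(nΣq² − (Σq)²)]
Numerator: 12×7641 − 236×357 = 7440
Denominator: √[(71784 − 55696)(131988 − 127449)] = √[16088 × 4539] = 8545.3749
r = 7440 / 8545.3749 ≈ 0.871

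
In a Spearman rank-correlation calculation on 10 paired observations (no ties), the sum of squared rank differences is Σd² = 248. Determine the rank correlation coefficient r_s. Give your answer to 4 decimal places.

ρ = 1 − 6Σd² / [n(n²−1)] = 1 − 6×248 / (10×99)
  = 1 − 1488/990 = 1 − 1.50303 ≈ -0.5030

-0.5030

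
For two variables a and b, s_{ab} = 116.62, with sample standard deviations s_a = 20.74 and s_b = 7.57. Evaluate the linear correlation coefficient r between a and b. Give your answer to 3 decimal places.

r = Cov(a,b) / (s_a · s_b) = 116.62 / (20.74 × 7.57)
  = 116.62 / 157.0018 ≈ 0.743

0.743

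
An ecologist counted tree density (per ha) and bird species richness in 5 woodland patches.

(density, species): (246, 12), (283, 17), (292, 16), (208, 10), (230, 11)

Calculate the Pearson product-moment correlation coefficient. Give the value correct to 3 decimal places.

n = 5, Σx = 1259, Σy = 66, Σx² = 322033, Σy² = 910, Σxy = 17045
nΣxy − ΣxΣy = 85225 − 83094 = 2131
nΣx² − (Σx)² = 1610165 − 1585081 = 25084; nΣy² − (Σy)² = 4550 − 4356 = 194
r = 2131 / √(25084 × 194) = 2131 / 2205.9683 ≈ 0.966

0.966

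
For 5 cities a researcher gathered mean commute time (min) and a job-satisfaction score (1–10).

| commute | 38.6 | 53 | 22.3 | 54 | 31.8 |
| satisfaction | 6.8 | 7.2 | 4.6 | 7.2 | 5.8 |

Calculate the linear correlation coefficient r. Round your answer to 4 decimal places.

0.9446

n = 5, Σx = 199.7, Σy = 31.6, Σx² = 8723.49, Σy² = 204.72, Σxy = 1319.9
nΣxy − ΣxΣy = 6599.5 − 6310.52 = 288.98
nΣx² − (Σx)² = 43617.45 − 39880.09 = 3737.36; nΣy² − (Σy)² = 1023.6 − 998.56 = 25.04
r = 288.98 / √(3737.36 × 25.04) = 288.98 / 305.9142 ≈ 0.9446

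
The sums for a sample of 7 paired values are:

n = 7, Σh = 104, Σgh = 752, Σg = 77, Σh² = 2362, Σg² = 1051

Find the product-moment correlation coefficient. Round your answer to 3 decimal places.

r = (nΣgh − ΣgΣh) / √[(nΣg² − (Σg)²)(nΣh² − (Σh)²)]
Numerator: 7×752 − 77×104 = -2744
Denominator: √[(7357 − 5929)(16534 − 10816)] = √[1428 × 5718] = 2857.4996
r = -2744 / 2857.4996 ≈ -0.960

-0.960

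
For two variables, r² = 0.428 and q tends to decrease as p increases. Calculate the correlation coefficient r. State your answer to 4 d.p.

-0.6542

|r| = √0.428 = 0.6542
The association is negative, so r = −0.6542.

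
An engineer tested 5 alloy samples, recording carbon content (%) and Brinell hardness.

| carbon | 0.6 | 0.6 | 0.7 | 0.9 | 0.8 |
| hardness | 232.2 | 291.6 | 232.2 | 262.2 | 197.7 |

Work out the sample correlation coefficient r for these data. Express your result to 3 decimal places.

n = 5, Σx = 3.6, Σy = 1215.9, Σx² = 2.66, Σy² = 300698.37, Σxy = 870.96
nΣxy − ΣxΣy = 4354.8 − 4377.24 = -22.44
nΣx² − (Σx)² = 13.3 − 12.96 = 0.34; nΣy² − (Σy)² = 1503491.85 − 1478412.81 = 25079.04
r = -22.44 / √(0.34 × 25079.04) = -22.44 / 92.3411 ≈ -0.243

-0.243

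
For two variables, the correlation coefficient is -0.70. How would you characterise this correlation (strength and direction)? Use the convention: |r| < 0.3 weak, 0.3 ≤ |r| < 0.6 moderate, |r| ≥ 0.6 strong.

r = -0.70 < 0 so the relationship is negative.
|r| = 0.70, which falls in the strong range.

strong negative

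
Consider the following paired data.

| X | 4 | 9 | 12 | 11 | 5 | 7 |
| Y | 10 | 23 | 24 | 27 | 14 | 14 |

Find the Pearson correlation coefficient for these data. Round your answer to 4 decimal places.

0.9401

n = 6, ΣX = 48, ΣY = 112, ΣX² = 436, ΣY² = 2326, ΣXY = 1000
nΣXY − ΣXΣY = 6000 − 5376 = 624
nΣX² − (ΣX)² = 2616 − 2304 = 312; nΣY² − (ΣY)² = 13956 − 12544 = 1412
r = 624 / √(312 × 1412) = 624 / 663.7349 ≈ 0.9401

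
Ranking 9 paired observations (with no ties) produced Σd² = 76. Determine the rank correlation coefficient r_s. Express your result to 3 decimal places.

ρ = 1 − 6Σd² / [n(n²−1)] = 1 − 6×76 / (9×80)
  = 1 − 456/720 = 1 − 0.6333 ≈ 0.367

0.367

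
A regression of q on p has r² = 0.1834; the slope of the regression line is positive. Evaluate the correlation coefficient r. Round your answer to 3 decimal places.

0.428

|r| = √0.1834 = 0.428
The association is positive, so r = 0.428.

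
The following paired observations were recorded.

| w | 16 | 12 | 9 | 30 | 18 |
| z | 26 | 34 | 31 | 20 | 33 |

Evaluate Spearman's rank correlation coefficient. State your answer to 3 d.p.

Rank w: 3, 2, 1, 5, 4
Rank z: 2, 5, 3, 1, 4
d = rank(w) − rank(z): 1, -3, -2, 4, 0; Σd² = 30
ρ = 1 − 6Σd² / [n(n²−1)] = 1 − 6×30 / (5×24) = 1 − 180/120 ≈ -0.500

-0.500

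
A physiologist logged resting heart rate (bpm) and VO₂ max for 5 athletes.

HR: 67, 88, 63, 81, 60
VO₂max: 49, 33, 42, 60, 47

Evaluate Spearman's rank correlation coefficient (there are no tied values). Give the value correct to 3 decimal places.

-0.100

Rank HR: 3, 5, 2, 4, 1
Rank VO₂max: 4, 1, 2, 5, 3
d = rank(HR) − rank(VO₂max): -1, 4, 0, -1, -2; Σd² = 22
ρ = 1 − 6Σd² / [n(n²−1)] = 1 − 6×22 / (5×24) = 1 − 132/120 ≈ -0.100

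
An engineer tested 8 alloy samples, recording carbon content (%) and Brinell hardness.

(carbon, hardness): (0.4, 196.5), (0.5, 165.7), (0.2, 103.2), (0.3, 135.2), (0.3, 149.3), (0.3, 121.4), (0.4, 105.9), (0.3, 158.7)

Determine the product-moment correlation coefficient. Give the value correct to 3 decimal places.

0.511

n = 8, Σx = 2.7, Σy = 1135.9, Σx² = 0.97, Σy² = 168426.97, Σxy = 393.83
nΣxy − ΣxΣy = 3150.64 − 3066.93 = 83.71
nΣx² − (Σx)² = 7.76 − 7.29 = 0.47; nΣy² − (Σy)² = 1347415.76 − 1290268.81 = 57146.95
r = 83.71 / √(0.47 × 57146.95) = 83.71 / 163.8874 ≈ 0.511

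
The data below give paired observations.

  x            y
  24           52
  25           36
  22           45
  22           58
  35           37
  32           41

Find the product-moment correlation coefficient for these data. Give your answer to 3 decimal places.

n = 6, Σx = 160, Σy = 269, Σx² = 4418, Σy² = 12439, Σxy = 7021
nΣxy − ΣxΣy = 42126 − 43040 = -914
nΣx² − (Σx)² = 26508 − 25600 = 908; nΣy² − (Σy)² = 74634 − 72361 = 2273
r = -914 / √(908 × 2273) = -914 / 1436.6224 ≈ -0.636

-0.636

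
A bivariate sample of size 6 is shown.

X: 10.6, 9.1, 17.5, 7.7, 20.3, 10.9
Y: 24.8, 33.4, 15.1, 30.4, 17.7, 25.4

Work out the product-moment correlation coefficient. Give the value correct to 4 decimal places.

-0.9043

n = 6, ΣX = 76.1, ΣY = 146.8, ΣX² = 1091.61, ΣY² = 3841.22, ΣXY = 1701.32
nΣXY − ΣXΣY = 10207.92 − 11171.48 = -963.56
nΣX² − (ΣX)² = 6549.66 − 5791.21 = 758.45; nΣY² − (ΣY)² = 23047.32 − 21550.24 = 1497.08
r = -963.56 / √(758.45 × 1497.08) = -963.56 / 1065.5798 ≈ -0.9043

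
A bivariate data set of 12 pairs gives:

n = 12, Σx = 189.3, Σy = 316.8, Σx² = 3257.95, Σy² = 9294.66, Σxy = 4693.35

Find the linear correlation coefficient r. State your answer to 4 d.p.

r = (nΣxy − ΣxΣy) / √[(nΣx² − (Σx)²)(nΣy² − (Σy)²)]
Numerator: 12×4693.35 − 189.3×316.8 = -3650.04
Denominator: √[(39095.4 − 35834.49)(111535.92 − 100362.24)] = √[3260.91 × 11173.68] = 6036.2542
r = -3650.04 / 6036.2542 ≈ -0.6047

-0.6047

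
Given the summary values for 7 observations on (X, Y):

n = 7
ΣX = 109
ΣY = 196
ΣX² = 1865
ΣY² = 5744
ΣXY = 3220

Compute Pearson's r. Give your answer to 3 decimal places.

r = (nΣXY − ΣXΣY) / √[(nΣX² − (ΣX)²)(nΣY² − (ΣY)²)]
Numerator: 7×3220 − 109×196 = 1176
Denominator: √[(13055 − 11881)(40208 − 38416)] = √[1174 × 1792] = 1450.4510
r = 1176 / 1450.4510 ≈ 0.811

0.811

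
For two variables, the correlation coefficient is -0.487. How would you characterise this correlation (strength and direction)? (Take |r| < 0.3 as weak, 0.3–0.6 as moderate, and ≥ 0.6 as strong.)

moderate negative

r = -0.487 < 0 so the relationship is negative.
|r| = 0.487, which falls in the moderate range.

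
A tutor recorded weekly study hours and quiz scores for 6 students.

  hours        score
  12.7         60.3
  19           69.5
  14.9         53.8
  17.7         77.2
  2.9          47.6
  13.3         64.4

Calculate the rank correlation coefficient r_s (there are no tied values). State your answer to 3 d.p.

Rank hours: 2, 6, 4, 5, 1, 3
Rank score: 3, 5, 2, 6, 1, 4
d = rank(hours) − rank(score): -1, 1, 2, -1, 0, -1; Σd² = 8
ρ = 1 − 6Σd² / [n(n²−1)] = 1 − 6×8 / (6×35) = 1 − 48/210 ≈ 0.771

0.771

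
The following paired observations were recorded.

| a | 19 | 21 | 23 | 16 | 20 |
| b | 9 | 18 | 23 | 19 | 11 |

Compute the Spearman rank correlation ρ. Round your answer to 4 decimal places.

0.4000

Rank a: 2, 4, 5, 1, 3
Rank b: 1, 3, 5, 4, 2
d = rank(a) − rank(b): 1, 1, 0, -3, 1; Σd² = 12
ρ = 1 − 6Σd² / [n(n²−1)] = 1 − 6×12 / (5×24) = 1 − 72/120 ≈ 0.4000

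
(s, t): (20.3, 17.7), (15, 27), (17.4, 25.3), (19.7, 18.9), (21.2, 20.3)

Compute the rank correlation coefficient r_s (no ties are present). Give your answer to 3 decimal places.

-0.700

Rank s: 4, 1, 2, 3, 5
Rank t: 1, 5, 4, 2, 3
d = rank(s) − rank(t): 3, -4, -2, 1, 2; Σd² = 34
ρ = 1 − 6Σd² / [n(n²−1)] = 1 − 6×34 / (5×24) = 1 − 204/120 ≈ -0.700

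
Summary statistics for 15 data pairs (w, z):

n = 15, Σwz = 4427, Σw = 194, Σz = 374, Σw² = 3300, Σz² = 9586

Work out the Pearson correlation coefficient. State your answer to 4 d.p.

-0.9027

r = (nΣwz − ΣwΣz) / √[(nΣw² − (Σw)²)(nΣz² − (Σz)²)]
Numerator: 15×4427 − 194×374 = -6151
Denominator: √[(49500 − 37636)(143790 − 139876)] = √[11864 × 3914] = 6814.3742
r = -6151 / 6814.3742 ≈ -0.9027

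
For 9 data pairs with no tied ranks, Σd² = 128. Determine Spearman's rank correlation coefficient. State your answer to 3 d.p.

ρ = 1 − 6Σd² / [n(n²−1)] = 1 − 6×128 / (9×80)
  = 1 − 768/720 = 1 − 1.0667 ≈ -0.067

-0.067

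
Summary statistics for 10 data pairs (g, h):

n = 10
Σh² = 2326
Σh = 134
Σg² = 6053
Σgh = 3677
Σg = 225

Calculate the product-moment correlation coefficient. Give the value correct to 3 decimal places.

0.913

r = (nΣgh − ΣgΣh) / √[(nΣg² − (Σg)²)(nΣh² − (Σh)²)]
Numerator: 10×3677 − 225×134 = 6620
Denominator: √[(60530 − 50625)(23260 − 17956)] = √[9905 × 5304] = 7248.1805
r = 6620 / 7248.1805 ≈ 0.913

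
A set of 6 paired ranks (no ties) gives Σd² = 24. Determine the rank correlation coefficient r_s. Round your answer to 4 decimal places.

0.3143

ρ = 1 − 6Σd² / [n(n²−1)] = 1 − 6×24 / (6×35)
  = 1 − 144/210 = 1 − 0.68571 ≈ 0.3143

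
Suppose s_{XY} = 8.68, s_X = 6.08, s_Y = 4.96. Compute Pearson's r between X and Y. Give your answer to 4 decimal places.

0.2878

r = Cov(X,Y) / (s_X · s_Y) = 8.68 / (6.08 × 4.96)
  = 8.68 / 30.1568 ≈ 0.2878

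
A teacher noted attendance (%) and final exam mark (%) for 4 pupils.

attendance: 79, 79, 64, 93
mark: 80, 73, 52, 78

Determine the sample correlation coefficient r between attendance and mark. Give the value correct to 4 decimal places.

0.8389

n = 4, Σx = 315, Σy = 283, Σx² = 25227, Σy² = 20517, Σxy = 22669
nΣxy − ΣxΣy = 90676 − 89145 = 1531
nΣx² − (Σx)² = 100908 − 99225 = 1683; nΣy² − (Σy)² = 82068 − 80089 = 1979
r = 1531 / √(1683 × 1979) = 1531 / 1825.0088 ≈ 0.8389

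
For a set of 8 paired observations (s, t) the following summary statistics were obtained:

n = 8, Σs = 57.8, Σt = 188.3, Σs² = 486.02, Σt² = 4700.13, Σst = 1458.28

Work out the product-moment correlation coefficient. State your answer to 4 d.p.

r = (nΣst − ΣsΣt) / √[(nΣs² − (Σs)²)(nΣt² − (Σt)²)]
Numerator: 8×1458.28 − 57.8×188.3 = 782.5
Denominator: √[(3888.16 − 3340.84)(37601.04 − 35456.89)] = √[547.32 × 2144.15] = 1083.2987
r = 782.5 / 1083.2987 ≈ 0.7223

0.7223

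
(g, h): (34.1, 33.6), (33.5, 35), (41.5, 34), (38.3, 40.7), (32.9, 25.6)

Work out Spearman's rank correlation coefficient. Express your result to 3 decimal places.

0.500

Rank g: 3, 2, 5, 4, 1
Rank h: 2, 4, 3, 5, 1
d = rank(g) − rank(h): 1, -2, 2, -1, 0; Σd² = 10
ρ = 1 − 6Σd² / [n(n²−1)] = 1 − 6×10 / (5×24) = 1 − 60/120 ≈ 0.500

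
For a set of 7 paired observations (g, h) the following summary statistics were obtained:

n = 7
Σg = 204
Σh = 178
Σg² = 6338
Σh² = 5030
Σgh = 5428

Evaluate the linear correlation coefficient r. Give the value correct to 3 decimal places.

r = (nΣgh − ΣgΣh) / √[(nΣg² − (Σg)²)(nΣh² − (Σh)²)]
Numerator: 7×5428 − 204×178 = 1684
Denominator: √[(44366 − 41616)(35210 − 31684)] = √[2750 × 3526] = 3113.9204
r = 1684 / 3113.9204 ≈ 0.541

0.541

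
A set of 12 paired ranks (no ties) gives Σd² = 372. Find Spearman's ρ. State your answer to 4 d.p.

ρ = 1 − 6Σd² / [n(n²−1)] = 1 − 6×372 / (12×143)
  = 1 − 2232/1716 = 1 − 1.30070 ≈ -0.3007

-0.3007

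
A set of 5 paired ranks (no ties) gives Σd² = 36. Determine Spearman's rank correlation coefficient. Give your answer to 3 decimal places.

ρ = 1 − 6Σd² / [n(n²−1)] = 1 − 6×36 / (5×24)
  = 1 − 216/120 = 1 − 1.8000 ≈ -0.800

-0.800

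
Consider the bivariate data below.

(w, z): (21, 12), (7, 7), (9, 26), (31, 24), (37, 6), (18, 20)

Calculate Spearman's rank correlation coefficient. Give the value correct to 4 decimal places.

-0.2571

Rank w: 4, 1, 2, 5, 6, 3
Rank z: 3, 2, 6, 5, 1, 4
d = rank(w) − rank(z): 1, -1, -4, 0, 5, -1; Σd² = 44
ρ = 1 − 6Σd² / [n(n²−1)] = 1 − 6×44 / (6×35) = 1 − 264/210 ≈ -0.2571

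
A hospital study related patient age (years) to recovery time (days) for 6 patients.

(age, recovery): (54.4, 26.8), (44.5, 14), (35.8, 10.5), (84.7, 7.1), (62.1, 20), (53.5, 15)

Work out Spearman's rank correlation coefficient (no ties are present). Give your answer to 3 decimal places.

0.086

Rank age: 4, 2, 1, 6, 5, 3
Rank recovery: 6, 3, 2, 1, 5, 4
d = rank(age) − rank(recovery): -2, -1, -1, 5, 0, -1; Σd² = 32
ρ = 1 − 6Σd² / [n(n²−1)] = 1 − 6×32 / (6×35) = 1 − 192/210 ≈ 0.086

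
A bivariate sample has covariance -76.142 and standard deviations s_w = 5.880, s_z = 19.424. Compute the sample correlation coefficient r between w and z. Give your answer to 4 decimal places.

r = Cov(w,z) / (s_w · s_z) = -76.142 / (5.880 × 19.424)
  = -76.142 / 114.2131 ≈ -0.6667

-0.6667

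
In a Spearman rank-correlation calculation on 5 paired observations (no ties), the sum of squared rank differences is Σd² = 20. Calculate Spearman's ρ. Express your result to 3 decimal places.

ρ = 1 − 6Σd² / [n(n²−1)] = 1 − 6×20 / (5×24)
  = 1 − 120/120 = 1 − 1.0000 ≈ 0.000

0.000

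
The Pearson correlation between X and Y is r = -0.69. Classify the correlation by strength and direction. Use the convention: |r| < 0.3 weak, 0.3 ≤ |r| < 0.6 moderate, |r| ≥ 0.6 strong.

strong negative

r = -0.69 < 0 so the relationship is negative.
|r| = 0.69, which falls in the strong range.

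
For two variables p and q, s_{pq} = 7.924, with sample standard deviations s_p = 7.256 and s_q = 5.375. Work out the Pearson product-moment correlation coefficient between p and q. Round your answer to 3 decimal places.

0.203

r = Cov(p,q) / (s_p · s_q) = 7.924 / (7.256 × 5.375)
  = 7.924 / 39.0010 ≈ 0.203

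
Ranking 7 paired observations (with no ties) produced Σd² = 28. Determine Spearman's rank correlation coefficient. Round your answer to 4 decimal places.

0.5000

ρ = 1 − 6Σd² / [n(n²−1)] = 1 − 6×28 / (7×48)
  = 1 − 168/336 = 1 − 0.50000 ≈ 0.5000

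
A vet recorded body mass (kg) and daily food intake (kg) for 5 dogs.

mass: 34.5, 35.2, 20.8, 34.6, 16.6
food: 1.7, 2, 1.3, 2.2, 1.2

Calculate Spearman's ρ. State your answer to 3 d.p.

0.900

Rank mass: 3, 5, 2, 4, 1
Rank food: 3, 4, 2, 5, 1
d = rank(mass) − rank(food): 0, 1, 0, -1, 0; Σd² = 2
ρ = 1 − 6Σd² / [n(n²−1)] = 1 − 6×2 / (5×24) = 1 − 12/120 ≈ 0.900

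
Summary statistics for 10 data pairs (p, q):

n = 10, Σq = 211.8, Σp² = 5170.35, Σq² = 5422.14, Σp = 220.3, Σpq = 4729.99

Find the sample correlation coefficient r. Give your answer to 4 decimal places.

r = (nΣpq − ΣpΣq) / √[(nΣp² − (Σp)²)(nΣq² − (Σq)²)]
Numerator: 10×4729.99 − 220.3×211.8 = 640.36
Denominator: √[(51703.5 − 48532.09)(54221.4 − 44859.24)] = √[3171.41 × 9362.16] = 5448.9676
r = 640.36 / 5448.9676 ≈ 0.1175

0.1175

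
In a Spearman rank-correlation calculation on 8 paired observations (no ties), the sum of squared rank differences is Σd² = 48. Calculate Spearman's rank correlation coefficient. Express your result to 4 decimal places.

0.4286

ρ = 1 − 6Σd² / [n(n²−1)] = 1 − 6×48 / (8×63)
  = 1 − 288/504 = 1 − 0.57143 ≈ 0.4286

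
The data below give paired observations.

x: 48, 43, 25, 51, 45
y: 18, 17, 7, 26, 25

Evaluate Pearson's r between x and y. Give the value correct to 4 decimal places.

0.8928

n = 5, Σx = 212, Σy = 93, Σx² = 9404, Σy² = 1963, Σxy = 4221
nΣxy − ΣxΣy = 21105 − 19716 = 1389
nΣx² − (Σx)² = 47020 − 44944 = 2076; nΣy² − (Σy)² = 9815 − 8649 = 1166
r = 1389 / √(2076 × 1166) = 1389 / 1555.8329 ≈ 0.8928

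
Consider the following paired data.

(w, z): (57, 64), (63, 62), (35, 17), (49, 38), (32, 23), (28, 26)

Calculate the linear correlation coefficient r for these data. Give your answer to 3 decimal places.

n = 6, Σw = 264, Σz = 230, Σw² = 12652, Σz² = 10878, Σwz = 11475
nΣwz − ΣwΣz = 68850 − 60720 = 8130
nΣw² − (Σw)² = 75912 − 69696 = 6216; nΣz² − (Σz)² = 65268 − 52900 = 12368
r = 8130 / √(6216 × 12368) = 8130 / 8768.0949 ≈ 0.927

0.927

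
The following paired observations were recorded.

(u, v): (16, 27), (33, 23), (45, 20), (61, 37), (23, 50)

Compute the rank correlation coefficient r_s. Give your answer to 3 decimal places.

Rank u: 1, 3, 4, 5, 2
Rank v: 3, 2, 1, 4, 5
d = rank(u) − rank(v): -2, 1, 3, 1, -3; Σd² = 24
ρ = 1 − 6Σd² / [n(n²−1)] = 1 − 6×24 / (5×24) = 1 − 144/120 ≈ -0.200

-0.200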